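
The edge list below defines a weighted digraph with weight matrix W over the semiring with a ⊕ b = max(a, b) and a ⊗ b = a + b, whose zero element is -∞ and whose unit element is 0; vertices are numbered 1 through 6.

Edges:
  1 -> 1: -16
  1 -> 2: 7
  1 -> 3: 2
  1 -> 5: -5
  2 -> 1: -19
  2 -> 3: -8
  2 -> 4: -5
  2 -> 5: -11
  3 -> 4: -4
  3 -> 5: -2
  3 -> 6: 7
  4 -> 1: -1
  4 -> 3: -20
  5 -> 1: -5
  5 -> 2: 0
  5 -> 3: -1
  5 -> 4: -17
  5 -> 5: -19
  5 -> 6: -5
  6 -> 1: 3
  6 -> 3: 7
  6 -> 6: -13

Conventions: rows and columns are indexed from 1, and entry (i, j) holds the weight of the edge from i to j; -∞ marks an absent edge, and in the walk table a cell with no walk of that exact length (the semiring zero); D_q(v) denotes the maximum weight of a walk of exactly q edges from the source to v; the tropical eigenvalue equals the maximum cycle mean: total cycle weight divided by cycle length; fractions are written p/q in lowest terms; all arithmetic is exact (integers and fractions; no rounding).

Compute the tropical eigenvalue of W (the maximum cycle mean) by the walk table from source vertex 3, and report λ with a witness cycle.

q=0: [-∞, -∞, 0, -∞, -∞, -∞]
q=1: [-∞, -∞, -∞, -4, -2, 7]
q=2: [10, -2, 14, -19, -21, -6]
q=3: [-3, 17, 12, 10, 12, 21]
q=4: [24, 12, 28, 12, 10, 19]
q=5: [22, 31, 26, 24, 26, 35]
q=6: [38, 29, 42, 26, 24, 33]
Optimal cycle mean attained by: cycle 3->6->3, total 7 + 7, length 2.
Answer: λ = 7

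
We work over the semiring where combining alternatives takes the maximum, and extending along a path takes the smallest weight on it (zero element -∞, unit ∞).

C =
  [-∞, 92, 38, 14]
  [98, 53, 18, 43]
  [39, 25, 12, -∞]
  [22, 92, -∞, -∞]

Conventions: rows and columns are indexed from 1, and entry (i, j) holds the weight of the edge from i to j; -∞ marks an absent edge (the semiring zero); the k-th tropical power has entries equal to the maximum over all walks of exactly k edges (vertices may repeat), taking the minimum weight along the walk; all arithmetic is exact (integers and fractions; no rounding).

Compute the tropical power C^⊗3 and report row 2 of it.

C^⊗2:
  [92, 53, 18, 43]
  [53, 92, 38, 43]
  [25, 39, 38, 25]
  [92, 53, 22, 43]
C^⊗3:
  [53, 92, 38, 43]
  [92, 53, 38, 43]
  [39, 39, 25, 39]
  [53, 92, 38, 43]
Answer: row 2 of C^⊗3 = [92, 53, 38, 43]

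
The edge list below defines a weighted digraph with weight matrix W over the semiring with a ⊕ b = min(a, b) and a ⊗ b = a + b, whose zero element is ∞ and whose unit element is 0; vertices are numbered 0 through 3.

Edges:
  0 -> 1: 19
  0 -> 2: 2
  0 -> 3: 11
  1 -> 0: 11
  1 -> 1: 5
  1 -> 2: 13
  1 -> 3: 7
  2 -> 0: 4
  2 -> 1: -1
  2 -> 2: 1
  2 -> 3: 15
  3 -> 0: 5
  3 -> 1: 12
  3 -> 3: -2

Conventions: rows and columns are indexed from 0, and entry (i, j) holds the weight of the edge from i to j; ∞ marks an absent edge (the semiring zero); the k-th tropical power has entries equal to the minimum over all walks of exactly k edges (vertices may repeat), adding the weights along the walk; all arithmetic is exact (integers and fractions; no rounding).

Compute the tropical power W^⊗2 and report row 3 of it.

W^⊗2:
  [6, 1, 3, 9]
  [12, 10, 13, 5]
  [5, 0, 2, 6]
  [3, 10, 7, -4]
Answer: row 3 of W^⊗2 = [3, 10, 7, -4]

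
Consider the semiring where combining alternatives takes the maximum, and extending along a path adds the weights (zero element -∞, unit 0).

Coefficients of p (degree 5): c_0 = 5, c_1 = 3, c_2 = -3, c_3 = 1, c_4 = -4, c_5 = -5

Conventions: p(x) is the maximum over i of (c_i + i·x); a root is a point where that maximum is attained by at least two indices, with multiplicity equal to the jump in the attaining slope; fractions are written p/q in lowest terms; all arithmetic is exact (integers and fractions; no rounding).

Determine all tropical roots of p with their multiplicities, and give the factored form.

hull edge (i=0, c=5) to (i=3, c=1): slope -4/3, span 3
hull edge (i=3, c=1) to (i=5, c=-5): slope -3, span 2
Factored form: p(x) = -5 ⊗ (x ⊕ 4/3) ⊗ (x ⊕ 4/3) ⊗ (x ⊕ 4/3) ⊗ (x ⊕ 3) ⊗ (x ⊕ 3)
Answer: roots = 4/3 (mult 3), 3 (mult 2)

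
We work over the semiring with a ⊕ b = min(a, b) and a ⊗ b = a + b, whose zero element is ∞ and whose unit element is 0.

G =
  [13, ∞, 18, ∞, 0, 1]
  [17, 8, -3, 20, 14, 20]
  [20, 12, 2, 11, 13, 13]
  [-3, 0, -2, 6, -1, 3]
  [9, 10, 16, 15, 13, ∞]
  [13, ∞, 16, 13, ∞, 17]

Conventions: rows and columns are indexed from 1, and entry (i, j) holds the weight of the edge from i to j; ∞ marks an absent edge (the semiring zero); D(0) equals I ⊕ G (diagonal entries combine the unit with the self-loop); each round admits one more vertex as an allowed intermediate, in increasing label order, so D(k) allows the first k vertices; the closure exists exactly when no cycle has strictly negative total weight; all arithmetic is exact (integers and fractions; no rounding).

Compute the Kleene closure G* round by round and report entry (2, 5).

D(0):
  [0, ∞, 18, ∞, 0, 1]
  [17, 0, -3, 20, 14, 20]
  [20, 12, 0, 11, 13, 13]
  [-3, 0, -2, 0, -1, 3]
  [9, 10, 16, 15, 0, ∞]
  [13, ∞, 16, 13, ∞, 0]
D(1):
  [0, ∞, 18, ∞, 0, 1]
  [17, 0, -3, 20, 14, 18]
  [20, 12, 0, 11, 13, 13]
  [-3, 0, -2, 0, -3, -2]
  [9, 10, 16, 15, 0, 10]
  [13, ∞, 16, 13, 13, 0]
D(2):
  [0, ∞, 18, ∞, 0, 1]
  [17, 0, -3, 20, 14, 18]
  [20, 12, 0, 11, 13, 13]
  [-3, 0, -3, 0, -3, -2]
  [9, 10, 7, 15, 0, 10]
  [13, ∞, 16, 13, 13, 0]
D(3):
  [0, 30, 18, 29, 0, 1]
  [17, 0, -3, 8, 10, 10]
  [20, 12, 0, 11, 13, 13]
  [-3, 0, -3, 0, -3, -2]
  [9, 10, 7, 15, 0, 10]
  [13, 28, 16, 13, 13, 0]
D(4):
  [0, 29, 18, 29, 0, 1]
  [5, 0, -3, 8, 5, 6]
  [8, 11, 0, 11, 8, 9]
  [-3, 0, -3, 0, -3, -2]
  [9, 10, 7, 15, 0, 10]
  [10, 13, 10, 13, 10, 0]
D(5):
  [0, 10, 7, 15, 0, 1]
  [5, 0, -3, 8, 5, 6]
  [8, 11, 0, 11, 8, 9]
  [-3, 0, -3, 0, -3, -2]
  [9, 10, 7, 15, 0, 10]
  [10, 13, 10, 13, 10, 0]
D(6):
  [0, 10, 7, 14, 0, 1]
  [5, 0, -3, 8, 5, 6]
  [8, 11, 0, 11, 8, 9]
  [-3, 0, -3, 0, -3, -2]
  [9, 10, 7, 15, 0, 10]
  [10, 13, 10, 13, 10, 0]
Answer: G*[2][5] = 5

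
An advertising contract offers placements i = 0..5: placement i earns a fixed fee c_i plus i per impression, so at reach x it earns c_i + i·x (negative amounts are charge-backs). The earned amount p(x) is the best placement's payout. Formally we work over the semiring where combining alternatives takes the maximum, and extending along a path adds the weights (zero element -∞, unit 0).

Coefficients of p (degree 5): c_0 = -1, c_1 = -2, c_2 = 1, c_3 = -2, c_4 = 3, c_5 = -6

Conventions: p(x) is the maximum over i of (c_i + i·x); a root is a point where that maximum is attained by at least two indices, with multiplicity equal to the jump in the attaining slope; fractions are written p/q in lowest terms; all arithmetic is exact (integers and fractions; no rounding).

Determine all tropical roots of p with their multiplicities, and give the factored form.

hull edge (i=0, c=-1) to (i=4, c=3): slope 1, span 4
hull edge (i=4, c=3) to (i=5, c=-6): slope -9, span 1
Factored form: p(x) = -6 ⊗ (x ⊕ (-1)) ⊗ (x ⊕ (-1)) ⊗ (x ⊕ (-1)) ⊗ (x ⊕ (-1)) ⊗ (x ⊕ 9)
Answer: roots = -1 (mult 4), 9 (mult 1)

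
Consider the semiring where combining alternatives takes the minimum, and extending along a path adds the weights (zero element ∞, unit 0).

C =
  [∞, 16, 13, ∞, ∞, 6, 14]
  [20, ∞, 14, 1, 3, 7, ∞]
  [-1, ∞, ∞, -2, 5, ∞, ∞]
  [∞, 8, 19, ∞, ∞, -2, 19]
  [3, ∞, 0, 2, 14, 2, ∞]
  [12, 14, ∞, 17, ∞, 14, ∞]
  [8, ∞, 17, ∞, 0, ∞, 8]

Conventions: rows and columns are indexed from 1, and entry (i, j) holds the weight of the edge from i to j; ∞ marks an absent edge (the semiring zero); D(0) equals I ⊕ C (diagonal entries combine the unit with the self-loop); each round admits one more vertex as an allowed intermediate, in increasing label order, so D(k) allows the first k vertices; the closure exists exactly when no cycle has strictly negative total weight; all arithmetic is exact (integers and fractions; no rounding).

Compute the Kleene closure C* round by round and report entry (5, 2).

D(0):
  [0, 16, 13, ∞, ∞, 6, 14]
  [20, 0, 14, 1, 3, 7, ∞]
  [-1, ∞, 0, -2, 5, ∞, ∞]
  [∞, 8, 19, 0, ∞, -2, 19]
  [3, ∞, 0, 2, 0, 2, ∞]
  [12, 14, ∞, 17, ∞, 0, ∞]
  [8, ∞, 17, ∞, 0, ∞, 0]
D(1):
  [0, 16, 13, ∞, ∞, 6, 14]
  [20, 0, 14, 1, 3, 7, 34]
  [-1, 15, 0, -2, 5, 5, 13]
  [∞, 8, 19, 0, ∞, -2, 19]
  [3, 19, 0, 2, 0, 2, 17]
  [12, 14, 25, 17, ∞, 0, 26]
  [8, 24, 17, ∞, 0, 14, 0]
D(2):
  [0, 16, 13, 17, 19, 6, 14]
  [20, 0, 14, 1, 3, 7, 34]
  [-1, 15, 0, -2, 5, 5, 13]
  [28, 8, 19, 0, 11, -2, 19]
  [3, 19, 0, 2, 0, 2, 17]
  [12, 14, 25, 15, 17, 0, 26]
  [8, 24, 17, 25, 0, 14, 0]
D(3):
  [0, 16, 13, 11, 18, 6, 14]
  [13, 0, 14, 1, 3, 7, 27]
  [-1, 15, 0, -2, 5, 5, 13]
  [18, 8, 19, 0, 11, -2, 19]
  [-1, 15, 0, -2, 0, 2, 13]
  [12, 14, 25, 15, 17, 0, 26]
  [8, 24, 17, 15, 0, 14, 0]
D(4):
  [0, 16, 13, 11, 18, 6, 14]
  [13, 0, 14, 1, 3, -1, 20]
  [-1, 6, 0, -2, 5, -4, 13]
  [18, 8, 19, 0, 11, -2, 19]
  [-1, 6, 0, -2, 0, -4, 13]
  [12, 14, 25, 15, 17, 0, 26]
  [8, 23, 17, 15, 0, 13, 0]
D(5):
  [0, 16, 13, 11, 18, 6, 14]
  [2, 0, 3, 1, 3, -1, 16]
  [-1, 6, 0, -2, 5, -4, 13]
  [10, 8, 11, 0, 11, -2, 19]
  [-1, 6, 0, -2, 0, -4, 13]
  [12, 14, 17, 15, 17, 0, 26]
  [-1, 6, 0, -2, 0, -4, 0]
D(6):
  [0, 16, 13, 11, 18, 6, 14]
  [2, 0, 3, 1, 3, -1, 16]
  [-1, 6, 0, -2, 5, -4, 13]
  [10, 8, 11, 0, 11, -2, 19]
  [-1, 6, 0, -2, 0, -4, 13]
  [12, 14, 17, 15, 17, 0, 26]
  [-1, 6, 0, -2, 0, -4, 0]
D(7):
  [0, 16, 13, 11, 14, 6, 14]
  [2, 0, 3, 1, 3, -1, 16]
  [-1, 6, 0, -2, 5, -4, 13]
  [10, 8, 11, 0, 11, -2, 19]
  [-1, 6, 0, -2, 0, -4, 13]
  [12, 14, 17, 15, 17, 0, 26]
  [-1, 6, 0, -2, 0, -4, 0]
Answer: C*[5][2] = 6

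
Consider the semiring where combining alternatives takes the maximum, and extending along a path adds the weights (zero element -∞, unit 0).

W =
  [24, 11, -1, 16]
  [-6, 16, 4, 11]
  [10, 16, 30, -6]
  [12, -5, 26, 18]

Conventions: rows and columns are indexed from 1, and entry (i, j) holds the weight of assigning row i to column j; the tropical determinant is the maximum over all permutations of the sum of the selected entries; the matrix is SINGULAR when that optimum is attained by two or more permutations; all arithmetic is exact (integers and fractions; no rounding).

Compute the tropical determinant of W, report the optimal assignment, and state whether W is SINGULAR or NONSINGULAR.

σ = (1, 2, 3, 4): 24 + 16 + 30 + 18 = 88
σ = (1, 2, 4, 3): 24 + 16 + (-6) + 26 = 60
σ = (1, 3, 2, 4): 24 + 4 + 16 + 18 = 62
σ = (1, 3, 4, 2): 24 + 4 + (-6) + (-5) = 17
σ = (1, 4, 2, 3): 24 + 11 + 16 + 26 = 77
σ = (1, 4, 3, 2): 24 + 11 + 30 + (-5) = 60
σ = (2, 1, 3, 4): 11 + (-6) + 30 + 18 = 53
σ = (2, 1, 4, 3): 11 + (-6) + (-6) + 26 = 25
σ = (2, 3, 1, 4): 11 + 4 + 10 + 18 = 43
σ = (2, 3, 4, 1): 11 + 4 + (-6) + 12 = 21
σ = (2, 4, 1, 3): 11 + 11 + 10 + 26 = 58
σ = (2, 4, 3, 1): 11 + 11 + 30 + 12 = 64
σ = (3, 1, 2, 4): (-1) + (-6) + 16 + 18 = 27
σ = (3, 1, 4, 2): (-1) + (-6) + (-6) + (-5) = -18
σ = (3, 2, 1, 4): (-1) + 16 + 10 + 18 = 43
σ = (3, 2, 4, 1): (-1) + 16 + (-6) + 12 = 21
σ = (3, 4, 1, 2): (-1) + 11 + 10 + (-5) = 15
σ = (3, 4, 2, 1): (-1) + 11 + 16 + 12 = 38
σ = (4, 1, 2, 3): 16 + (-6) + 16 + 26 = 52
σ = (4, 1, 3, 2): 16 + (-6) + 30 + (-5) = 35
σ = (4, 2, 1, 3): 16 + 16 + 10 + 26 = 68
σ = (4, 2, 3, 1): 16 + 16 + 30 + 12 = 74
σ = (4, 3, 1, 2): 16 + 4 + 10 + (-5) = 25
σ = (4, 3, 2, 1): 16 + 4 + 16 + 12 = 48
Optimal value attained by: σ = (1, 2, 3, 4).
Answer: det⊕(W) = 88; verdict: NONSINGULAR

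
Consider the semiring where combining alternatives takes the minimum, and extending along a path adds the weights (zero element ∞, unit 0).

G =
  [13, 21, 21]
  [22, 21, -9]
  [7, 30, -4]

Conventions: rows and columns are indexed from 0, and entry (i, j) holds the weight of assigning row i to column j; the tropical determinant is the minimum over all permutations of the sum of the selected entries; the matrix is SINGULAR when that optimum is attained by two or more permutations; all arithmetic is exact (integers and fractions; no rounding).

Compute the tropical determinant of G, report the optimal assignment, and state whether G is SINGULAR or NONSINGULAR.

σ = (0, 1, 2): 13 + 21 + (-4) = 30
σ = (0, 2, 1): 13 + (-9) + 30 = 34
σ = (1, 0, 2): 21 + 22 + (-4) = 39
σ = (1, 2, 0): 21 + (-9) + 7 = 19
σ = (2, 0, 1): 21 + 22 + 30 = 73
σ = (2, 1, 0): 21 + 21 + 7 = 49
Optimal value attained by: σ = (1, 2, 0).
Answer: det⊕(G) = 19; verdict: NONSINGULAR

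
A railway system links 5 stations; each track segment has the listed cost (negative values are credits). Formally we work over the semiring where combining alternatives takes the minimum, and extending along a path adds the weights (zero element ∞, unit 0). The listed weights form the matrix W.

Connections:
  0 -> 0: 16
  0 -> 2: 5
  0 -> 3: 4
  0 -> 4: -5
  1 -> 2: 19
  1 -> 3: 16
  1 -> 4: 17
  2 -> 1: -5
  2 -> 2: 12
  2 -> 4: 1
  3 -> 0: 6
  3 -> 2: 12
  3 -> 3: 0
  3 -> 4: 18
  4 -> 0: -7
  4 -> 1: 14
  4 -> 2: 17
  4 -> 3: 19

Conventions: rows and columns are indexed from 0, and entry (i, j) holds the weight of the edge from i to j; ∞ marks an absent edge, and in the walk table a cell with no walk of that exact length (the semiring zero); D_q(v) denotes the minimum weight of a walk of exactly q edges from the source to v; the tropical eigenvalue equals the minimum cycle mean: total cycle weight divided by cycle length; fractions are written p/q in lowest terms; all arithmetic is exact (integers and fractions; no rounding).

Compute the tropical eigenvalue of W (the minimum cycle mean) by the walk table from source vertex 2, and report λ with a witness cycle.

q=0: [∞, ∞, 0, ∞, ∞]
q=1: [∞, -5, 12, ∞, 1]
q=2: [-6, 7, 14, 11, 12]
q=3: [5, 9, -1, -2, -11]
q=4: [-18, -6, 6, -2, 0]
q=5: [-7, 1, -13, -14, -23]
Optimal cycle mean attained by: cycle 0->4->0, total (-5) + (-7), length 2.
Answer: λ = -6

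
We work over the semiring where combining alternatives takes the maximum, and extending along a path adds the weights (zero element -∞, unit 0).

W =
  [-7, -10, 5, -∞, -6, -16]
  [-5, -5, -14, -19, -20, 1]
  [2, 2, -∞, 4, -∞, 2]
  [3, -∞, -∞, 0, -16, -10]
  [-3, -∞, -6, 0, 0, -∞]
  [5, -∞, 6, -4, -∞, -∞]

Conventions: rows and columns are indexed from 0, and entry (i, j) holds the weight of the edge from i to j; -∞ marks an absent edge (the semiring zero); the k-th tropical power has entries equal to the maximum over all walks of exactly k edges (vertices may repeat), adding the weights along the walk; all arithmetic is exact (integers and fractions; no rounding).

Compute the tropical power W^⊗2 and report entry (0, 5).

W^⊗2:
  [7, 7, -2, 9, -6, 7]
  [6, -10, 7, -3, -11, -4]
  [7, -3, 8, 4, -4, 3]
  [3, -7, 8, 0, -3, -10]
  [3, -4, 2, 0, 0, -4]
  [8, 8, 10, 10, -1, 8]
Key observation: the optimum is the walk 0->2->5, with weight 5 + 2 = 7.
Optimal value attained by: walk 0->2->5.
Answer: (W^⊗2)[0][5] = 7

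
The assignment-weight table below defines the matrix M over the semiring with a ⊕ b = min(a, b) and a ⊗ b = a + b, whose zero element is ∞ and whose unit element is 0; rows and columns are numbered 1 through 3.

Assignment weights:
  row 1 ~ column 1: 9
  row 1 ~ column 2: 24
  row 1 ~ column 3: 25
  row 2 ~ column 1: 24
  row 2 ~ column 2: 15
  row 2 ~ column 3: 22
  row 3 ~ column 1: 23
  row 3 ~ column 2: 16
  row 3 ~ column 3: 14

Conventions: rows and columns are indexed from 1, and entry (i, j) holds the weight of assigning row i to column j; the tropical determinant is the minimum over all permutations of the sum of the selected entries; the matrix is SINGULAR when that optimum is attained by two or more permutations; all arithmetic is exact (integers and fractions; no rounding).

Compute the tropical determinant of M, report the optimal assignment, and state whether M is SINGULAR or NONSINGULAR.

σ = (1, 2, 3): 9 + 15 + 14 = 38
σ = (1, 3, 2): 9 + 22 + 16 = 47
σ = (2, 1, 3): 24 + 24 + 14 = 62
σ = (2, 3, 1): 24 + 22 + 23 = 69
σ = (3, 1, 2): 25 + 24 + 16 = 65
σ = (3, 2, 1): 25 + 15 + 23 = 63
Optimal value attained by: σ = (1, 2, 3).
Answer: det⊕(M) = 38; verdict: NONSINGULAR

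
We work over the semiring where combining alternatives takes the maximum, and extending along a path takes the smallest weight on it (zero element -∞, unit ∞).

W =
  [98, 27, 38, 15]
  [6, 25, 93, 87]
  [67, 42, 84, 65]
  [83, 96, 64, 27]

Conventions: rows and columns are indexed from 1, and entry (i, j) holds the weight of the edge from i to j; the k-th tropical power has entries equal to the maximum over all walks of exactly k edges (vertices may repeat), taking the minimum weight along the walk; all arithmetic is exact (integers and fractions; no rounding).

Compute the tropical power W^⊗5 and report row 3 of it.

W^⊗2:
  [98, 38, 38, 38]
  [83, 87, 84, 65]
  [67, 65, 84, 65]
  [83, 42, 93, 87]
W^⊗3:
  [98, 38, 38, 38]
  [83, 65, 87, 87]
  [67, 65, 84, 65]
  [83, 87, 84, 65]
W^⊗4:
  [98, 38, 38, 38]
  [83, 87, 84, 65]
  [67, 65, 84, 65]
  [83, 65, 87, 87]
W^⊗5:
  [98, 38, 38, 38]
  [83, 65, 87, 87]
  [67, 65, 84, 65]
  [83, 87, 84, 65]
Answer: row 3 of W^⊗5 = [67, 65, 84, 65]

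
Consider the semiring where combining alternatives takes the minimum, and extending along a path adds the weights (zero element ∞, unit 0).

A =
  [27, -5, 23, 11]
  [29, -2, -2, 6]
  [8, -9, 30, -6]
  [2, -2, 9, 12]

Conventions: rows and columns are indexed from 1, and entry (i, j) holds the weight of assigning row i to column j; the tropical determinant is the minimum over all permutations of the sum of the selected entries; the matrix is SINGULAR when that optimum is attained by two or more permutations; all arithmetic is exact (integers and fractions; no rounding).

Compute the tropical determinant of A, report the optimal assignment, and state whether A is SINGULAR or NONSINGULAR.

σ = (1, 2, 3, 4): 27 + (-2) + 30 + 12 = 67
σ = (1, 2, 4, 3): 27 + (-2) + (-6) + 9 = 28
σ = (1, 3, 2, 4): 27 + (-2) + (-9) + 12 = 28
σ = (1, 3, 4, 2): 27 + (-2) + (-6) + (-2) = 17
σ = (1, 4, 2, 3): 27 + 6 + (-9) + 9 = 33
σ = (1, 4, 3, 2): 27 + 6 + 30 + (-2) = 61
σ = (2, 1, 3, 4): (-5) + 29 + 30 + 12 = 66
σ = (2, 1, 4, 3): (-5) + 29 + (-6) + 9 = 27
σ = (2, 3, 1, 4): (-5) + (-2) + 8 + 12 = 13
σ = (2, 3, 4, 1): (-5) + (-2) + (-6) + 2 = -11
σ = (2, 4, 1, 3): (-5) + 6 + 8 + 9 = 18
σ = (2, 4, 3, 1): (-5) + 6 + 30 + 2 = 33
σ = (3, 1, 2, 4): 23 + 29 + (-9) + 12 = 55
σ = (3, 1, 4, 2): 23 + 29 + (-6) + (-2) = 44
σ = (3, 2, 1, 4): 23 + (-2) + 8 + 12 = 41
σ = (3, 2, 4, 1): 23 + (-2) + (-6) + 2 = 17
σ = (3, 4, 1, 2): 23 + 6 + 8 + (-2) = 35
σ = (3, 4, 2, 1): 23 + 6 + (-9) + 2 = 22
σ = (4, 1, 2, 3): 11 + 29 + (-9) + 9 = 40
σ = (4, 1, 3, 2): 11 + 29 + 30 + (-2) = 68
σ = (4, 2, 1, 3): 11 + (-2) + 8 + 9 = 26
σ = (4, 2, 3, 1): 11 + (-2) + 30 + 2 = 41
σ = (4, 3, 1, 2): 11 + (-2) + 8 + (-2) = 15
σ = (4, 3, 2, 1): 11 + (-2) + (-9) + 2 = 2
Optimal value attained by: σ = (2, 3, 4, 1).
Answer: det⊕(A) = -11; verdict: NONSINGULAR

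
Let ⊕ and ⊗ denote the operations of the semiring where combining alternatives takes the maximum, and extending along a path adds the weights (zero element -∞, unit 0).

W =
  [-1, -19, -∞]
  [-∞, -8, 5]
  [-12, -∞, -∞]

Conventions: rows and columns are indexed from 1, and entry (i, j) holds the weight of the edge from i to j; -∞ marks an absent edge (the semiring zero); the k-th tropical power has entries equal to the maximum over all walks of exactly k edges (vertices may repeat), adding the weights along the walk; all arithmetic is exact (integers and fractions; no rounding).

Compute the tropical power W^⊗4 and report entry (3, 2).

W^⊗2:
  [-2, -20, -14]
  [-7, -16, -3]
  [-13, -31, -∞]
W^⊗3:
  [-3, -21, -15]
  [-8, -24, -11]
  [-14, -32, -26]
W^⊗4:
  [-4, -22, -16]
  [-9, -27, -19]
  [-15, -33, -27]
Key observation: the optimum is the walk 3->1->1->1->2, with weight (-12) + (-1) + (-1) + (-19) = -33.
Optimal value attained by: walk 3->1->1->1->2.
Answer: (W^⊗4)[3][2] = -33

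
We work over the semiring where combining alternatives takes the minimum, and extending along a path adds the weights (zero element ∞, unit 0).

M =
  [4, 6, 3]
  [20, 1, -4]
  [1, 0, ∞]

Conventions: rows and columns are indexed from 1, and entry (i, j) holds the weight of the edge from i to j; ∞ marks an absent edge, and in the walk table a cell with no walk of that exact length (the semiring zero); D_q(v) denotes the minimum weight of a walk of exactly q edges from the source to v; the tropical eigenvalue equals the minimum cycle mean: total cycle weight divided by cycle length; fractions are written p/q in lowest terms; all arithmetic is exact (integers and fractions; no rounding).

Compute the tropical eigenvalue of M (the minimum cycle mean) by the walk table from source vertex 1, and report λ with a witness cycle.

q=0: [0, ∞, ∞]
q=1: [4, 6, 3]
q=2: [4, 3, 2]
q=3: [3, 2, -1]
Optimal cycle mean attained by: cycle 2->3->2, total (-4) + 0, length 2.
Answer: λ = -2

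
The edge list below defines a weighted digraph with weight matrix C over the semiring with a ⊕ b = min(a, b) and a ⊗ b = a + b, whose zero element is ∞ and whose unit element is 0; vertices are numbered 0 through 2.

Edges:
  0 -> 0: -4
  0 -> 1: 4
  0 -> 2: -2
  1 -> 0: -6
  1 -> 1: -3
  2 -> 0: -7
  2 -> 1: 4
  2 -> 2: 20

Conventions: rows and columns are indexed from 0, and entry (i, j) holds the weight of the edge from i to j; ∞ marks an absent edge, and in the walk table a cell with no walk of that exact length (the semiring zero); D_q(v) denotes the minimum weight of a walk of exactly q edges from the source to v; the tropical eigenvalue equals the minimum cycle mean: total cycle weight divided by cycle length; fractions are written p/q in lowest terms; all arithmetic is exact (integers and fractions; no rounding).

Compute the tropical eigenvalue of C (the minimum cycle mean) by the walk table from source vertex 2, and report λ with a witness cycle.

q=0: [∞, ∞, 0]
q=1: [-7, 4, 20]
q=2: [-11, -3, -9]
q=3: [-16, -7, -13]
Optimal cycle mean attained by: cycle 0->2->0, total (-2) + (-7), length 2.
Answer: λ = -9/2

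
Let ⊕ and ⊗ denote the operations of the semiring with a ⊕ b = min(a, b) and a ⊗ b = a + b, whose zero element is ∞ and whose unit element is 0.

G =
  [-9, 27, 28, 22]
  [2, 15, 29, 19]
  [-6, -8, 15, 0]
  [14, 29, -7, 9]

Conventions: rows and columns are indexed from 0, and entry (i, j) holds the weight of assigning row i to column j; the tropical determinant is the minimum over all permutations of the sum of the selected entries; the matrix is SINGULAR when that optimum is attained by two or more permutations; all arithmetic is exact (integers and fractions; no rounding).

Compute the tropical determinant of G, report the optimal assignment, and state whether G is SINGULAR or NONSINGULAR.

σ = (0, 1, 2, 3): (-9) + 15 + 15 + 9 = 30
σ = (0, 1, 3, 2): (-9) + 15 + 0 + (-7) = -1
σ = (0, 2, 1, 3): (-9) + 29 + (-8) + 9 = 21
σ = (0, 2, 3, 1): (-9) + 29 + 0 + 29 = 49
σ = (0, 3, 1, 2): (-9) + 19 + (-8) + (-7) = -5
σ = (0, 3, 2, 1): (-9) + 19 + 15 + 29 = 54
σ = (1, 0, 2, 3): 27 + 2 + 15 + 9 = 53
σ = (1, 0, 3, 2): 27 + 2 + 0 + (-7) = 22
σ = (1, 2, 0, 3): 27 + 29 + (-6) + 9 = 59
σ = (1, 2, 3, 0): 27 + 29 + 0 + 14 = 70
σ = (1, 3, 0, 2): 27 + 19 + (-6) + (-7) = 33
σ = (1, 3, 2, 0): 27 + 19 + 15 + 14 = 75
σ = (2, 0, 1, 3): 28 + 2 + (-8) + 9 = 31
σ = (2, 0, 3, 1): 28 + 2 + 0 + 29 = 59
σ = (2, 1, 0, 3): 28 + 15 + (-6) + 9 = 46
σ = (2, 1, 3, 0): 28 + 15 + 0 + 14 = 57
σ = (2, 3, 0, 1): 28 + 19 + (-6) + 29 = 70
σ = (2, 3, 1, 0): 28 + 19 + (-8) + 14 = 53
σ = (3, 0, 1, 2): 22 + 2 + (-8) + (-7) = 9
σ = (3, 0, 2, 1): 22 + 2 + 15 + 29 = 68
σ = (3, 1, 0, 2): 22 + 15 + (-6) + (-7) = 24
σ = (3, 1, 2, 0): 22 + 15 + 15 + 14 = 66
σ = (3, 2, 0, 1): 22 + 29 + (-6) + 29 = 74
σ = (3, 2, 1, 0): 22 + 29 + (-8) + 14 = 57
Optimal value attained by: σ = (0, 3, 1, 2).
Answer: det⊕(G) = -5; verdict: NONSINGULAR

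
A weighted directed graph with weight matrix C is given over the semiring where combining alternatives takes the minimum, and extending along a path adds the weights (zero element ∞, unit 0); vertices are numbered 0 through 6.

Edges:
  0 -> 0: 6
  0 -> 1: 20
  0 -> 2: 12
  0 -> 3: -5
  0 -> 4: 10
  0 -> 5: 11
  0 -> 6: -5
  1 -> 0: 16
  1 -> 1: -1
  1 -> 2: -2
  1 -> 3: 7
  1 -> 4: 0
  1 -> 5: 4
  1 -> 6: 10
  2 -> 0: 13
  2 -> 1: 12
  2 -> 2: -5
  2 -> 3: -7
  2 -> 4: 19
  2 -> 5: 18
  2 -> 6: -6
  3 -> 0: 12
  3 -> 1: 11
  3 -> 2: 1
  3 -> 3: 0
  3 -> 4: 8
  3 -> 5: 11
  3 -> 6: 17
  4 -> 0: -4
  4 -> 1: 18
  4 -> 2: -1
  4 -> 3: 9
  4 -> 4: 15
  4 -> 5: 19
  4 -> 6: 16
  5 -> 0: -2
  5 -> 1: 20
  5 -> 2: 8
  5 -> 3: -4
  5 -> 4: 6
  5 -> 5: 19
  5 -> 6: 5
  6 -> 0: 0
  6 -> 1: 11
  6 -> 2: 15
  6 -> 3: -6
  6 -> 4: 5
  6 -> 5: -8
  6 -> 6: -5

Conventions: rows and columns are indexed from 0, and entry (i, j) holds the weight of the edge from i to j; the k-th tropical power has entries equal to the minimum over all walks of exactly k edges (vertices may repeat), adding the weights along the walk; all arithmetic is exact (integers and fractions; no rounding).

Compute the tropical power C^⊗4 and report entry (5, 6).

C^⊗2:
  [-5, 6, -4, -11, 0, -13, -10]
  [-4, -2, -7, -9, -1, 2, -8]
  [-6, 4, -10, -12, -1, -14, -11]
  [4, 10, -4, -6, 8, 9, -5]
  [2, 11, -6, -9, 6, 7, -9]
  [2, 7, -3, -7, 4, -3, -7]
  [-10, 5, -5, -12, -2, -13, -10]
C^⊗3:
  [-15, 0, -10, -17, -7, -18, -15]
  [-8, -3, -12, -14, -3, -16, -13]
  [-16, -1, -15, -18, -8, -19, -16]
  [-5, 5, -9, -11, 0, -13, -10]
  [-9, 2, -11, -15, -4, -17, -14]
  [-7, 4, -8, -13, -2, -15, -12]
  [-15, -1, -11, -17, -7, -18, -15]
C^⊗4:
  [-20, -6, -16, -22, -12, -23, -20]
  [-18, -4, -17, -20, -10, -21, -18]
  [-21, -7, -20, -23, -13, -24, -21]
  [-15, 0, -14, -17, -7, -18, -15]
  [-19, -4, -16, -21, -11, -22, -19]
  [-17, -2, -13, -19, -9, -20, -17]
  [-20, -6, -16, -22, -12, -23, -20]
Key observation: the optimum is the walk 5->0->6->6->6, with weight (-2) + (-5) + (-5) + (-5) = -17.
Optimal value attained by: walk 5->0->6->6->6.
Answer: (C^⊗4)[5][6] = -17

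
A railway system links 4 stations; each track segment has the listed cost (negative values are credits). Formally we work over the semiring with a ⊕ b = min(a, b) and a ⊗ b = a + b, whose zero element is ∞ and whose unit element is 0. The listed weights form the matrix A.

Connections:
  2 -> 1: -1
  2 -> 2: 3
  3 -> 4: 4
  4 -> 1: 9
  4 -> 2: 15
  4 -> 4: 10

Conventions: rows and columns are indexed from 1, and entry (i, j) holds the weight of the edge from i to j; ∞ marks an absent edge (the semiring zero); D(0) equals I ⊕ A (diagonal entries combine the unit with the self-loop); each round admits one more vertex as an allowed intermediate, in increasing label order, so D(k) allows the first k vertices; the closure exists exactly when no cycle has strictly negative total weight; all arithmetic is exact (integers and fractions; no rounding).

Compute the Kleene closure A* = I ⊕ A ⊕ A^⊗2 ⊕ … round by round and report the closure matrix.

D(0):
  [0, ∞, ∞, ∞]
  [-1, 0, ∞, ∞]
  [∞, ∞, 0, 4]
  [9, 15, ∞, 0]
D(1):
  [0, ∞, ∞, ∞]
  [-1, 0, ∞, ∞]
  [∞, ∞, 0, 4]
  [9, 15, ∞, 0]
D(2):
  [0, ∞, ∞, ∞]
  [-1, 0, ∞, ∞]
  [∞, ∞, 0, 4]
  [9, 15, ∞, 0]
D(3):
  [0, ∞, ∞, ∞]
  [-1, 0, ∞, ∞]
  [∞, ∞, 0, 4]
  [9, 15, ∞, 0]
D(4):
  [0, ∞, ∞, ∞]
  [-1, 0, ∞, ∞]
  [13, 19, 0, 4]
  [9, 15, ∞, 0]
Answer: A* = [[0, ∞, ∞, ∞], [-1, 0, ∞, ∞], [13, 19, 0, 4], [9, 15, ∞, 0]]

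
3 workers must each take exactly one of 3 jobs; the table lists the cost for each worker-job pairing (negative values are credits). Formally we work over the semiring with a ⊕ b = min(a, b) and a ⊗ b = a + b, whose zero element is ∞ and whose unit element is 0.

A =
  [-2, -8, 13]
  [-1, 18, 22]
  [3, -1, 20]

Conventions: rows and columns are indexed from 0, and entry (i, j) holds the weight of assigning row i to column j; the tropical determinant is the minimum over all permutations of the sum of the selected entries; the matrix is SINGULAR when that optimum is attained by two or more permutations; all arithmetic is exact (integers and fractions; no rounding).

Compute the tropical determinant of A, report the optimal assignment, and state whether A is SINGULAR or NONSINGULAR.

σ = (0, 1, 2): (-2) + 18 + 20 = 36
σ = (0, 2, 1): (-2) + 22 + (-1) = 19
σ = (1, 0, 2): (-8) + (-1) + 20 = 11
σ = (1, 2, 0): (-8) + 22 + 3 = 17
σ = (2, 0, 1): 13 + (-1) + (-1) = 11
σ = (2, 1, 0): 13 + 18 + 3 = 34
Optimal value attained by: σ = (1, 0, 2).
Answer: det⊕(A) = 11; verdict: SINGULAR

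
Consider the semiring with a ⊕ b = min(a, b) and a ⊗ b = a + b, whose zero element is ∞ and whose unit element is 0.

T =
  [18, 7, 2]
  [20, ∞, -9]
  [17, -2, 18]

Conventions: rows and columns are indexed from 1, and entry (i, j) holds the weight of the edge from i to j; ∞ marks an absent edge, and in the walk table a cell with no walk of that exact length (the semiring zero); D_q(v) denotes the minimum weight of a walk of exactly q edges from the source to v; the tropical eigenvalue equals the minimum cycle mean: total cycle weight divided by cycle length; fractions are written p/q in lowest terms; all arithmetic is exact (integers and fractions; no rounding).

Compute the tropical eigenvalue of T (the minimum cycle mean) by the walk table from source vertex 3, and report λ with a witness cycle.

q=0: [∞, ∞, 0]
q=1: [17, -2, 18]
q=2: [18, 16, -11]
q=3: [6, -13, 7]
Optimal cycle mean attained by: cycle 2->3->2, total (-9) + (-2), length 2.
Answer: λ = -11/2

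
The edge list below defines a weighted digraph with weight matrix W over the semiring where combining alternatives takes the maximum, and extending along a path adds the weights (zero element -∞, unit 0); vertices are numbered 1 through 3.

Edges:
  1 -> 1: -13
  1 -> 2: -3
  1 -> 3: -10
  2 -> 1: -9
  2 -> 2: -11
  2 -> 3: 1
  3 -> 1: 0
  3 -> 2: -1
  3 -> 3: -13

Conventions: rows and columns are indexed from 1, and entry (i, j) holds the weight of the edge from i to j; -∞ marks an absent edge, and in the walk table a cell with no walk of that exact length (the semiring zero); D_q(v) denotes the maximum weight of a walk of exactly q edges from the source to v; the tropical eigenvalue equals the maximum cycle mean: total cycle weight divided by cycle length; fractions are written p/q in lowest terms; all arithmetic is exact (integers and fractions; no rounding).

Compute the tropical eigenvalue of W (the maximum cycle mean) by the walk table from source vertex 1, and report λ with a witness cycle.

q=0: [0, -∞, -∞]
q=1: [-13, -3, -10]
q=2: [-10, -11, -2]
q=3: [-2, -3, -10]
Optimal cycle mean attained by: cycle 2->3->2, total 1 + (-1), length 2.
Answer: λ = 0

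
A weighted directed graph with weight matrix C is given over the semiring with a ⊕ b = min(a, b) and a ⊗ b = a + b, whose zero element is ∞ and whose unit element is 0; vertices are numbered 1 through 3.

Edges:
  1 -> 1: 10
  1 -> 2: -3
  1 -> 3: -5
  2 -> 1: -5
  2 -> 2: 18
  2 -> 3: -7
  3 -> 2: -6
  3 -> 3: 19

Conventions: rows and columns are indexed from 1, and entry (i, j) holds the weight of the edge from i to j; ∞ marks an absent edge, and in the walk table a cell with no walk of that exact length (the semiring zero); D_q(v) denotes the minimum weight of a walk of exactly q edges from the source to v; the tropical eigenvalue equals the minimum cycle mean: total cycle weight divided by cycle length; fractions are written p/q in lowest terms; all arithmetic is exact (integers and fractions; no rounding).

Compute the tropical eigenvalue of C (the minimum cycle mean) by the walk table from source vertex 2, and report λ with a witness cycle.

q=0: [∞, 0, ∞]
q=1: [-5, 18, -7]
q=2: [5, -13, -10]
q=3: [-18, -16, -20]
Optimal cycle mean attained by: cycle 2->3->2, total (-7) + (-6), length 2.
Answer: λ = -13/2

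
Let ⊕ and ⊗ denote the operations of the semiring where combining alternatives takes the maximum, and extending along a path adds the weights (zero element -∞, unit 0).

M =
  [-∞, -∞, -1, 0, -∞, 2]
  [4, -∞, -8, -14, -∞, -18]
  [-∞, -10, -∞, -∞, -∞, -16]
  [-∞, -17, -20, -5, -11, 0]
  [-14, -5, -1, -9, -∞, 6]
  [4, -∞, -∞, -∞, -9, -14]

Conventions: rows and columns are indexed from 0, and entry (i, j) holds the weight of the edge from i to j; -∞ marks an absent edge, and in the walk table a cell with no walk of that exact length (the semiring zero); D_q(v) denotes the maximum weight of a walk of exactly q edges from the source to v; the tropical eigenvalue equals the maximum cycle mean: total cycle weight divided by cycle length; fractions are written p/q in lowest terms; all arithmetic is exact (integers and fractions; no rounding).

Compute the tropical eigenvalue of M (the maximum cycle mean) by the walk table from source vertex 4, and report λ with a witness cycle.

q=0: [-∞, -∞, -∞, -∞, 0, -∞]
q=1: [-14, -5, -1, -9, -∞, 6]
q=2: [10, -11, -13, -14, -3, -8]
q=3: [-4, -8, 9, 10, -17, 12]
q=4: [16, -1, -5, 5, 3, 10]
q=5: [14, -2, 15, 16, 1, 18]
q=6: [22, 5, 13, 14, 9, 16]
Optimal cycle mean attained by: cycle 0->5->0, total 2 + 4, length 2.
Answer: λ = 3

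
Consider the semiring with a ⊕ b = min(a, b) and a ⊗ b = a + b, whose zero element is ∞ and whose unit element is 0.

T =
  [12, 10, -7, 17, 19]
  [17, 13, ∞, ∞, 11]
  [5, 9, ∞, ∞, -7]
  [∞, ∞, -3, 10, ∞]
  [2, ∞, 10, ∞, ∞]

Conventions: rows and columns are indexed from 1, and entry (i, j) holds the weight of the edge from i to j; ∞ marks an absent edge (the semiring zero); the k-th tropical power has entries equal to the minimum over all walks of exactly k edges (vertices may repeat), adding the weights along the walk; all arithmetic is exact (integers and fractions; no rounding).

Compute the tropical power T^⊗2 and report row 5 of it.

T^⊗2:
  [-2, 2, 5, 27, -14]
  [13, 26, 10, 34, 24]
  [-5, 15, -2, 22, 20]
  [2, 6, 7, 20, -10]
  [14, 12, -5, 19, 3]
Answer: row 5 of T^⊗2 = [14, 12, -5, 19, 3]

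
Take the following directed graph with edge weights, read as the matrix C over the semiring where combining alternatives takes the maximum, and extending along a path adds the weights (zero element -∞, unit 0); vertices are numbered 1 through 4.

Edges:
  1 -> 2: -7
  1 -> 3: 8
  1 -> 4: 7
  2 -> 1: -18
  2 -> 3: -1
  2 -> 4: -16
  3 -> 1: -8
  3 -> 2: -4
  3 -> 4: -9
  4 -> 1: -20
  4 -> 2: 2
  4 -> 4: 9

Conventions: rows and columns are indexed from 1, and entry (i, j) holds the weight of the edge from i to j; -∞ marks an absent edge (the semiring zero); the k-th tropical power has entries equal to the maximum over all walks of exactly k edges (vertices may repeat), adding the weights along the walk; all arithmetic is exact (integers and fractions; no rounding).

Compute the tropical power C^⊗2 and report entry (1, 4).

C^⊗2:
  [0, 9, -8, 16]
  [-9, -5, -10, -7]
  [-22, -7, 0, 0]
  [-11, 11, 1, 18]
Key observation: the optimum is the walk 1->4->4, with weight 7 + 9 = 16.
Optimal value attained by: walk 1->4->4.
Answer: (C^⊗2)[1][4] = 16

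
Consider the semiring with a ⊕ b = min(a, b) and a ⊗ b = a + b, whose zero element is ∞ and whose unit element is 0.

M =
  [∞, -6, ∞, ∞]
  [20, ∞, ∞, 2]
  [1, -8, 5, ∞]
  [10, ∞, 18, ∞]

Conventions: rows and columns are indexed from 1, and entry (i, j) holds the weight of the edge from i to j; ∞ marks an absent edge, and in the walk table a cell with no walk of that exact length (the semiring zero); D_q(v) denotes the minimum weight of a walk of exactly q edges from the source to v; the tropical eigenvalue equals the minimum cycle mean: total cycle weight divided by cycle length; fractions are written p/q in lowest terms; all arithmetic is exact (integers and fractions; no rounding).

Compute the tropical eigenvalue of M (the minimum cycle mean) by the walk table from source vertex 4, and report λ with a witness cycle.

q=0: [∞, ∞, ∞, 0]
q=1: [10, ∞, 18, ∞]
q=2: [19, 4, 23, ∞]
q=3: [24, 13, 28, 6]
q=4: [16, 18, 24, 15]
Optimal cycle mean attained by: cycle 1->2->4->1, total (-6) + 2 + 10, length 3.
Answer: λ = 2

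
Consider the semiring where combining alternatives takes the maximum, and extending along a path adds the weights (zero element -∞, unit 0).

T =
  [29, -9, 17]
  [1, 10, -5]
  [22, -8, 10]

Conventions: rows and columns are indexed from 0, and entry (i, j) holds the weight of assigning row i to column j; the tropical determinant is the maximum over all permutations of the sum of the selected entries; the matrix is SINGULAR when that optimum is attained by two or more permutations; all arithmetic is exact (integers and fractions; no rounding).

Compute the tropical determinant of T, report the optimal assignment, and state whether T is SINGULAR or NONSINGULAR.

σ = (0, 1, 2): 29 + 10 + 10 = 49
σ = (0, 2, 1): 29 + (-5) + (-8) = 16
σ = (1, 0, 2): (-9) + 1 + 10 = 2
σ = (1, 2, 0): (-9) + (-5) + 22 = 8
σ = (2, 0, 1): 17 + 1 + (-8) = 10
σ = (2, 1, 0): 17 + 10 + 22 = 49
Optimal value attained by: σ = (0, 1, 2).
Answer: det⊕(T) = 49; verdict: SINGULAR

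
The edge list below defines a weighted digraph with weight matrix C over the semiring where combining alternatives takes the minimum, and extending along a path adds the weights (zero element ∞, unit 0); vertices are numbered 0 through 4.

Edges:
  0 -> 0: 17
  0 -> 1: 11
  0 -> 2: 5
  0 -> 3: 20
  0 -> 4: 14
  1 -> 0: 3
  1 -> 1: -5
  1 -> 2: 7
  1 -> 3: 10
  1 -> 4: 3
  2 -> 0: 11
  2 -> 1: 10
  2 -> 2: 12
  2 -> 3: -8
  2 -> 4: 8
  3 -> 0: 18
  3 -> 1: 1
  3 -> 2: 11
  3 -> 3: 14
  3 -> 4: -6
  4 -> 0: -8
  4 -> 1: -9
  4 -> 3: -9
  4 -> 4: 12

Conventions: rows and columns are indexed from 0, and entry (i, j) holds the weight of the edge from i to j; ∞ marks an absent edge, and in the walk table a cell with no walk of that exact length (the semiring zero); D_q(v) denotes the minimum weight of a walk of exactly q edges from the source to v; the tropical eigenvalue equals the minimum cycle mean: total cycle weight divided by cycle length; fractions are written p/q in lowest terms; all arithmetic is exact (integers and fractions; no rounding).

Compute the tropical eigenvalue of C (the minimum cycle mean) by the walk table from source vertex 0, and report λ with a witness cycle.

q=0: [0, ∞, ∞, ∞, ∞]
q=1: [17, 11, 5, 20, 14]
q=2: [6, 5, 17, -3, 13]
q=3: [5, -2, 8, 4, -9]
q=4: [-17, -18, 5, -18, -2]
q=5: [-15, -23, -12, -11, -24]
Optimal cycle mean attained by: cycle 3->4->3, total (-6) + (-9), length 2.
Answer: λ = -15/2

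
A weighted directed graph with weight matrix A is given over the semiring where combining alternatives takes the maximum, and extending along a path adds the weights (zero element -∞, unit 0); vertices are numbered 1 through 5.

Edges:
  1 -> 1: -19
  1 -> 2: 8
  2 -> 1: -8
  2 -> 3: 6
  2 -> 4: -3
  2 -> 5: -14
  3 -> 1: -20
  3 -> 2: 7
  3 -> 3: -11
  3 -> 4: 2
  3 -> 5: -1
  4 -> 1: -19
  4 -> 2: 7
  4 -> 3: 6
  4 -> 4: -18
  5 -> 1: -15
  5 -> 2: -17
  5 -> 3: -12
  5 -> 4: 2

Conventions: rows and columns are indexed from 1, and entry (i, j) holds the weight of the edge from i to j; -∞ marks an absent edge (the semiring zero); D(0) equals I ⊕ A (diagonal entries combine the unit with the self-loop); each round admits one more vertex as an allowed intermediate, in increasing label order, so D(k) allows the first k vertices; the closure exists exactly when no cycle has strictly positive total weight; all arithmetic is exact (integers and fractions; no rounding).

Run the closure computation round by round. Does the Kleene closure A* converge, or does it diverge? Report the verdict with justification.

D(0):
  [0, 8, -∞, -∞, -∞]
  [-8, 0, 6, -3, -14]
  [-20, 7, 0, 2, -1]
  [-19, 7, 6, 0, -∞]
  [-15, -17, -12, 2, 0]
D(1):
  [0, 8, -∞, -∞, -∞]
  [-8, 0, 6, -3, -14]
  [-20, 7, 0, 2, -1]
  [-19, 7, 6, 0, -∞]
  [-15, -7, -12, 2, 0]
Detection: at round 2, diagonal entry (3, 3) turns strictly positive.
Key observation: the cycle 3->2->3 has total weight 7 + 6, which is strictly positive.
Answer: DIVERGES — positive cycle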